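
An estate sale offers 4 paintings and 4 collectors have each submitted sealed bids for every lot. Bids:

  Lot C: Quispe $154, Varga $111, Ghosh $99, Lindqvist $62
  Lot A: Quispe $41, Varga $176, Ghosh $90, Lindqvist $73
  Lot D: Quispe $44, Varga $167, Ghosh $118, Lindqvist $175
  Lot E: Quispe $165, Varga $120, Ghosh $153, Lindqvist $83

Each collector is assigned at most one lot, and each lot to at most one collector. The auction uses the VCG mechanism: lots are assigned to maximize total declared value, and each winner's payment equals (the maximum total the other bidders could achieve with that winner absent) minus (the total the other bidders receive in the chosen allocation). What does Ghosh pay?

Ghosh pays $11.

Efficient allocation: Quispe→Lot C ($154), Varga→Lot A ($176), Ghosh→Lot E ($153), Lindqvist→Lot D ($175); total welfare W = $658.
Ghosh receives Lot E at value $153, so the others get W − 153 = $505.
Without Ghosh: best allocation of the remaining 3 bidders over all 4 lots is Quispe→Lot E ($165), Varga→Lot A ($176), Lindqvist→Lot D ($175), total $516.
VCG payment = (others' best without Ghosh) − (others' welfare with Ghosh) = 516 − 505 = $11.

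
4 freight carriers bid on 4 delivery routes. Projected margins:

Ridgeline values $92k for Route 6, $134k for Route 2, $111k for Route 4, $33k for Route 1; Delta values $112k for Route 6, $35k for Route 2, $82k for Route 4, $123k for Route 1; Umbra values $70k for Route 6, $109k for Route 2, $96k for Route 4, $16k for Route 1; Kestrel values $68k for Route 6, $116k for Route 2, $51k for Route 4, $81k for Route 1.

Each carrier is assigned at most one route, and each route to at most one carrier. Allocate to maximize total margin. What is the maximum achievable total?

Maximum total: $427k

This is a one-to-one assignment (maximum-weight bipartite matching).
Optimal: Ridgeline→Route 6 ($92k), Delta→Route 1 ($123k), Umbra→Route 4 ($96k), Kestrel→Route 2 ($116k) — total 92+123+96+116 = $427k.
Max-entry greedy (repeatedly take the single best remaining cell) gives $421k, worse by 6.
Next-best assignment: Ridgeline→Route 2, Delta→Route 6, Umbra→Route 4, Kestrel→Route 1 = $423k.
No other one-to-one assignment exceeds $427k.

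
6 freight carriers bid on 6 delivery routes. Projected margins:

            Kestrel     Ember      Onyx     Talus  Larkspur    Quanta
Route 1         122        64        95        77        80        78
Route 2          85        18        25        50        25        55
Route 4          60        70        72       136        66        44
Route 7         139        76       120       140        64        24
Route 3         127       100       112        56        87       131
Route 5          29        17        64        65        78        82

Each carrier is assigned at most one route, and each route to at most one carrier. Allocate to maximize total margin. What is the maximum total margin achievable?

Optimal: Kestrel→Route 2 ($85k), Ember→Route 1 ($64k), Onyx→Route 7 ($120k), Talus→Route 4 ($136k), Larkspur→Route 5 ($78k), Quanta→Route 3 ($131k) — total 85+64+120+136+78+131 = $614k.
Max-entry greedy (repeatedly take the single best remaining cell) gives $561k, worse by 53.
Next-best assignment: Kestrel→Route 1, Ember→Route 3, Onyx→Route 7, Talus→Route 4, Larkspur→Route 5, Quanta→Route 2 = $611k.
Swapping Ember↔Onyx (Ember→Route 7 $76k, Onyx→Route 1 $95k) loses 13.

Maximum total: $614k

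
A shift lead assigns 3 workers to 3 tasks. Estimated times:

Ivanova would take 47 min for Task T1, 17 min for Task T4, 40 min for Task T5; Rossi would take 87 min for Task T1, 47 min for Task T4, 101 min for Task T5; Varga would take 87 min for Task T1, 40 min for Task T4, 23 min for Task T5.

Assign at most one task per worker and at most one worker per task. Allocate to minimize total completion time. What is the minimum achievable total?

This is a one-to-one assignment (minimum-cost bipartite matching).
Optimal: Ivanova→Task T1 (47 min), Rossi→Task T4 (47 min), Varga→Task T5 (23 min) — total 47+47+23 = 117 min.
Column-greedy (each task in turn goes to its cheapest remaining worker) gives 188 min, worse by 71.
Next-best assignment: Ivanova→Task T4, Rossi→Task T1, Varga→Task T5 = 127 min.
No other one-to-one assignment undercuts 117 min.

Minimum total: 117 min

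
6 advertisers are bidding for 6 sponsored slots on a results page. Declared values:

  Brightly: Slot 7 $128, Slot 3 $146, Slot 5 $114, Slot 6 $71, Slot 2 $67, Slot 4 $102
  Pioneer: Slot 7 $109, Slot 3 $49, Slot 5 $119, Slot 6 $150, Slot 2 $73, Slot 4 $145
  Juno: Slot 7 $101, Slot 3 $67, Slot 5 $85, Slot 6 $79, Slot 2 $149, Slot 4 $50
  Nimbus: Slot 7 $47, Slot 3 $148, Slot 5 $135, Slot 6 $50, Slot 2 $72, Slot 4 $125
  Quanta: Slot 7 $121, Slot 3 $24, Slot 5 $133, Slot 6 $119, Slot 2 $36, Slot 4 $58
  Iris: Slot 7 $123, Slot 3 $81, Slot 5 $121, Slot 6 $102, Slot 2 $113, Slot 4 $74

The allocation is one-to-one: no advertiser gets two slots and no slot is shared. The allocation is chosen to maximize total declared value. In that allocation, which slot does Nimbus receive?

Nimbus receives Slot 4.

Optimal: Brightly→Slot 3 ($146), Pioneer→Slot 6 ($150), Juno→Slot 2 ($149), Nimbus→Slot 4 ($125), Quanta→Slot 5 ($133), Iris→Slot 7 ($123) — total 146+150+149+125+133+123 = $826.
Max-entry greedy (repeatedly take the single best remaining cell) gives $782, worse by 44.
Next-best assignment: Brightly→Slot 3, Pioneer→Slot 4, Juno→Slot 2, Nimbus→Slot 5, Quanta→Slot 6, Iris→Slot 7 = $817.
Swapping Pioneer↔Juno (Pioneer→Slot 2 $73, Juno→Slot 6 $79) loses 147.
Checked against all permutations: $826 is optimal.
Nimbus's own top slot is Slot 3 ($148), but forcing Nimbus→Slot 3 and reassigning the rest optimally gives only $810 — worse by 16.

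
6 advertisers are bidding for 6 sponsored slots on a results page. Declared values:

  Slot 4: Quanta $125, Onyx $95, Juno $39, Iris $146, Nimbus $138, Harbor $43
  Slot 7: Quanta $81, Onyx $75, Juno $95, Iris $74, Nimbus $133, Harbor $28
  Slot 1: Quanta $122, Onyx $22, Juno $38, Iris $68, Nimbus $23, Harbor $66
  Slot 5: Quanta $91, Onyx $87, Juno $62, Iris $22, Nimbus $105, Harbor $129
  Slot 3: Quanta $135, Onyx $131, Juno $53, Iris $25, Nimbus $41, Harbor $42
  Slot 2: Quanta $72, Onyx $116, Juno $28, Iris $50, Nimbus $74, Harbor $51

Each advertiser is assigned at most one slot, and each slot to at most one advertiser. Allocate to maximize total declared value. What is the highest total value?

This is the linear assignment problem.
Optimal: Quanta→Slot 1 ($122), Onyx→Slot 2 ($116), Juno→Slot 3 ($53), Iris→Slot 4 ($146), Nimbus→Slot 7 ($133), Harbor→Slot 5 ($129) — total 122+116+53+146+133+129 = $699.
Next-best assignment: Quanta→Slot 1, Onyx→Slot 3, Juno→Slot 7, Iris→Slot 4, Nimbus→Slot 2, Harbor→Slot 5 = $697.
No other one-to-one assignment exceeds $699.

Max total: $699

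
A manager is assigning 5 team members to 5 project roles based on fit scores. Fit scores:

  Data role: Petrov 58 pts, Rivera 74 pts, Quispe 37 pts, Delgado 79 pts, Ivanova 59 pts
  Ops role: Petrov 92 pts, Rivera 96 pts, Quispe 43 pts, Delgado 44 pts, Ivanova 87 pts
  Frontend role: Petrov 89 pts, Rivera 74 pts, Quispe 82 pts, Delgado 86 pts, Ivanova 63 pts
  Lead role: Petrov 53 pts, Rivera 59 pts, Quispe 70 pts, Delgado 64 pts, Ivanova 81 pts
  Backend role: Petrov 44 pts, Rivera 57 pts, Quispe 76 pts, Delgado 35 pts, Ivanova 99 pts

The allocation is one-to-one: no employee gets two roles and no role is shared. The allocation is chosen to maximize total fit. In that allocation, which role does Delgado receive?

Optimal: Petrov→Frontend role (89 pts), Rivera→Ops role (96 pts), Quispe→Lead role (70 pts), Delgado→Data role (79 pts), Ivanova→Backend role (99 pts) — total 89+96+70+79+99 = 433 pts.
Column-greedy (each role in turn goes to its best remaining employee) gives 421 pts, worse by 12.
Delgado's own top role is Frontend role (86 pts), but forcing Delgado→Frontend role and reassigning the rest optimally gives only 421 pts — worse by 12.

Delgado receives Data role.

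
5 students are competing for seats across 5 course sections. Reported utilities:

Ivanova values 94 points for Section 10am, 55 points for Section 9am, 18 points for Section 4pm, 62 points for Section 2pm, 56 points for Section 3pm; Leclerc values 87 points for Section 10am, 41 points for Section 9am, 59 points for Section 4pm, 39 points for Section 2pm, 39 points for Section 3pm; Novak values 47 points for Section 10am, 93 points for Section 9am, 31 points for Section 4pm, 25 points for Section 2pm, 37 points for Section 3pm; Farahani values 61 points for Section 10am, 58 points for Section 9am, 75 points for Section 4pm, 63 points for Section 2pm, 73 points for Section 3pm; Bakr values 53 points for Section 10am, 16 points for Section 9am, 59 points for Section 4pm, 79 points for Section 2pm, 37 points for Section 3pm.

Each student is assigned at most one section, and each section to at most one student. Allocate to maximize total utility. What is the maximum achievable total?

Treat this as an assignment problem: match each student to one section.
Optimal: Ivanova→Section 10am (94 points), Leclerc→Section 4pm (59 points), Novak→Section 9am (93 points), Farahani→Section 3pm (73 points), Bakr→Section 2pm (79 points) — total 94+59+93+73+79 = 398 points.
Max-entry greedy (repeatedly take the single best remaining cell) gives 380 points, worse by 18.
Next-best assignment: Ivanova→Section 3pm, Leclerc→Section 10am, Novak→Section 9am, Farahani→Section 4pm, Bakr→Section 2pm = 390 points.
Swapping Leclerc↔Farahani (Leclerc→Section 3pm 39 points, Farahani→Section 4pm 75 points) loses 18.
Checked against all permutations: 398 points is optimal.

Max total: 398 points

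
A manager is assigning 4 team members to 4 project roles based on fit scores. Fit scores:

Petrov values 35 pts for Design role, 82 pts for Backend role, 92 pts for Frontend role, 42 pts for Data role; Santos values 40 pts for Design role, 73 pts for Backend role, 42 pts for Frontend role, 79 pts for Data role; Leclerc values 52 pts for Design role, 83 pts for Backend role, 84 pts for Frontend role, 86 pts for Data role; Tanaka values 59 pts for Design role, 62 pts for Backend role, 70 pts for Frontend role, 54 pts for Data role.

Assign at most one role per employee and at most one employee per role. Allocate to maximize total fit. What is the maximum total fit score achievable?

This is the linear assignment problem.
Optimal: Petrov→Frontend role (92 pts), Santos→Data role (79 pts), Leclerc→Backend role (83 pts), Tanaka→Design role (59 pts) — total 92+79+83+59 = 313 pts.
Max-entry greedy (repeatedly take the single best remaining cell) gives 310 pts, worse by 3.

Max total: 313 pts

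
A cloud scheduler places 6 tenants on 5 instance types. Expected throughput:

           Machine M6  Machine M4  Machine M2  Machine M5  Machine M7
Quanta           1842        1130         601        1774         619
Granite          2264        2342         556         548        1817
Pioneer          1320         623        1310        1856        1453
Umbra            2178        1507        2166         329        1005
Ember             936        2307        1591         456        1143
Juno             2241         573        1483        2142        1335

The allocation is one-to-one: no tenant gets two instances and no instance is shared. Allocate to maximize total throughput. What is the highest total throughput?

Optimal: Juno→Machine M6 (2241 ops/s), Ember→Machine M4 (2307 ops/s), Umbra→Machine M2 (2166 ops/s), Pioneer→Machine M5 (1856 ops/s), Granite→Machine M7 (1817 ops/s) — total 2241+2307+2166+1856+1817 = 10387 ops/s.
Row-greedy (each tenant in turn takes its best remaining instance) gives 9349 ops/s, worse by 1038.

Max total: 10387 ops/s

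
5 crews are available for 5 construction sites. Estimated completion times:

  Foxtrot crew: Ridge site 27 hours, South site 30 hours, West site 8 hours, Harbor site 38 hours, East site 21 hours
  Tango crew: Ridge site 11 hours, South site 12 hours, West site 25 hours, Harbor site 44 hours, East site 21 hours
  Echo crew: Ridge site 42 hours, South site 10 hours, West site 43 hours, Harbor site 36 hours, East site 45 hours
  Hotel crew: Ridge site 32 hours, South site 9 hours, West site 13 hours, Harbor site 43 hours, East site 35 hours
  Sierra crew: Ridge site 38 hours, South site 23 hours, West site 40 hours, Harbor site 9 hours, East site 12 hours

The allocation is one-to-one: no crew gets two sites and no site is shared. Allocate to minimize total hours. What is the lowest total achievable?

Minimum total: 64 hours

Optimal: Foxtrot crew→East site (21 hours), Tango crew→Ridge site (11 hours), Echo crew→South site (10 hours), Hotel crew→West site (13 hours), Sierra crew→Harbor site (9 hours) — total 21+11+10+13+9 = 64 hours.
Row-greedy (each crew in turn takes its cheapest remaining site) gives 73 hours, worse by 9.
Next-best assignment: Foxtrot crew→West site, Tango crew→Ridge site, Echo crew→South site, Hotel crew→East site, Sierra crew→Harbor site = 73 hours.
Swapping Sierra crew↔Foxtrot crew (Sierra crew→East site 12 hours, Foxtrot crew→Harbor site 38 hours) adds 20.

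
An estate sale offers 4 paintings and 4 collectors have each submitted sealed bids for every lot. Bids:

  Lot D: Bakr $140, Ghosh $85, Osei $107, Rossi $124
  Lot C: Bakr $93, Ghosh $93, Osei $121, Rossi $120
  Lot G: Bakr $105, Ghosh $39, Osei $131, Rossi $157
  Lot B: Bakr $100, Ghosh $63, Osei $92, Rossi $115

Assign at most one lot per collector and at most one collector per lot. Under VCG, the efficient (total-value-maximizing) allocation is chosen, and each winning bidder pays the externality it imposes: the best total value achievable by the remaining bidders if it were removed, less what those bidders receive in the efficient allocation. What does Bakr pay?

Efficient allocation: Bakr→Lot D ($140), Ghosh→Lot C ($93), Osei→Lot B ($92), Rossi→Lot G ($157); total welfare W = $482.
Bakr receives Lot D at value $140, so the others get W − 140 = $342.
Without Bakr: best allocation of the remaining 3 bidders over all 4 lots is Ghosh→Lot D ($85), Osei→Lot C ($121), Rossi→Lot G ($157), total $363.
VCG payment = (others' best without Bakr) − (others' welfare with Bakr) = 363 − 342 = $21.

Bakr pays $21.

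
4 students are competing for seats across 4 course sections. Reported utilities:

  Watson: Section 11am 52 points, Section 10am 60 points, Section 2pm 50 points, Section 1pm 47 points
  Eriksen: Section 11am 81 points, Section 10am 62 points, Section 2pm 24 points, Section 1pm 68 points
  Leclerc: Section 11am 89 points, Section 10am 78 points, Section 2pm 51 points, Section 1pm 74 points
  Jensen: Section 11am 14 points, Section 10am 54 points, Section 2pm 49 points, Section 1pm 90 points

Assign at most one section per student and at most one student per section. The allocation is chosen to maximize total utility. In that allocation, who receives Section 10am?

Optimal: Watson→Section 2pm (50 points), Eriksen→Section 11am (81 points), Leclerc→Section 10am (78 points), Jensen→Section 1pm (90 points) — total 50+81+78+90 = 299 points.
Every other assignment is strictly worse.
Leclerc's own top section is Section 11am (89 points), but forcing Leclerc→Section 11am and reassigning the rest optimally gives only 291 points — worse by 8.

Leclerc receives Section 10am.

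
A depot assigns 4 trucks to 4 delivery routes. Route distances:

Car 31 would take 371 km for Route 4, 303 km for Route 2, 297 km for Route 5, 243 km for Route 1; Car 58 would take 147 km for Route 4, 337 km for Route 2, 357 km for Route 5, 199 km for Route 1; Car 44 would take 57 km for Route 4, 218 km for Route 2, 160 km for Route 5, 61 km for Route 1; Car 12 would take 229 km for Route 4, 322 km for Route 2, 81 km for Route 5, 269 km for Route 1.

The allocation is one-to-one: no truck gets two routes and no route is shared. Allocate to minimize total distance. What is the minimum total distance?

Minimum total: 592 km

Treat this as an assignment problem: match each truck to one route.
Optimal: Car 31→Route 2 (303 km), Car 58→Route 4 (147 km), Car 44→Route 1 (61 km), Car 12→Route 5 (81 km) — total 303+147+61+81 = 592 km.
Min-entry greedy (repeatedly take the single cheapest remaining cell) gives 640 km, worse by 48.
Every other assignment is strictly worse.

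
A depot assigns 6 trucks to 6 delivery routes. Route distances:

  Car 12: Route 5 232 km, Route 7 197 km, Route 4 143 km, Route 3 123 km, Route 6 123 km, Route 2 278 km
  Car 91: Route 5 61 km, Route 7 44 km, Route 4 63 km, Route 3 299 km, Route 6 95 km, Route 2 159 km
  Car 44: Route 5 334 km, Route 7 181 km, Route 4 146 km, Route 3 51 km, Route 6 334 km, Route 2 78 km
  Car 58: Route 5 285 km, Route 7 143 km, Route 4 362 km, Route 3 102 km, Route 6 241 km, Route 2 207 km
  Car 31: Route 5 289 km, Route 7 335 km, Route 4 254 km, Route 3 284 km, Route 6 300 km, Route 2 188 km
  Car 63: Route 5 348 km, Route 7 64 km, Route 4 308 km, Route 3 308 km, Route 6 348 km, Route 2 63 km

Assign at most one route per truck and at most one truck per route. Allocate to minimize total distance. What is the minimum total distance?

Minimum total: 682 km

Optimal: Car 12→Route 6 (123 km), Car 91→Route 5 (61 km), Car 44→Route 2 (78 km), Car 58→Route 3 (102 km), Car 31→Route 4 (254 km), Car 63→Route 7 (64 km) — total 123+61+78+102+254+64 = 682 km.
Row-greedy (each truck in turn takes its cheapest remaining route) gives 1088 km, worse by 406.
Swapping Car 63↔Car 31 (Car 63→Route 4 308 km, Car 31→Route 7 335 km) adds 325.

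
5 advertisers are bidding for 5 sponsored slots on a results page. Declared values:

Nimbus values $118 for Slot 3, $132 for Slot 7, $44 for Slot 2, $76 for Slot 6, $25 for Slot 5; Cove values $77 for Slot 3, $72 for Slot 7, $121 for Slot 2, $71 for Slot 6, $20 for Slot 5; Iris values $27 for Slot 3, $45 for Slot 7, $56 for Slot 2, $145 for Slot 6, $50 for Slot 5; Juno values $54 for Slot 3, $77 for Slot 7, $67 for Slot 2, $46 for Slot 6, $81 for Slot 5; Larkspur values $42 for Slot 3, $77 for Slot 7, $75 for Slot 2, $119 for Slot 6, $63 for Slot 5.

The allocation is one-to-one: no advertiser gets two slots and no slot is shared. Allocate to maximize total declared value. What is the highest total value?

This is the linear assignment problem.
Optimal: Nimbus→Slot 3 ($118), Cove→Slot 2 ($121), Iris→Slot 6 ($145), Juno→Slot 5 ($81), Larkspur→Slot 7 ($77) — total 118+121+145+81+77 = $542.
Max-entry greedy (repeatedly take the single best remaining cell) gives $521, worse by 21.
No other one-to-one assignment exceeds $542.

Maximum total: $542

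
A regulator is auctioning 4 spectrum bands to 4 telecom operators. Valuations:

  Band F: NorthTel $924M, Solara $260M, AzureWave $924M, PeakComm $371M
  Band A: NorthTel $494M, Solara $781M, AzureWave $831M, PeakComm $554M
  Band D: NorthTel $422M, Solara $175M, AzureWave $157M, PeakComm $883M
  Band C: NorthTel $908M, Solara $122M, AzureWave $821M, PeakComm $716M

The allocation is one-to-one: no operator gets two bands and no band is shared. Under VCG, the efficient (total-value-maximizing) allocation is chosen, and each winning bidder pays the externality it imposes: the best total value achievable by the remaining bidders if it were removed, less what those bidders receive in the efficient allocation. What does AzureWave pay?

AzureWave pays $16M.

Efficient allocation: NorthTel→Band C ($908M), Solara→Band A ($781M), AzureWave→Band F ($924M), PeakComm→Band D ($883M); total welfare W = $3496M.
AzureWave receives Band F at value $924M, so the others get W − 924 = $2572M.
Without AzureWave: best allocation of the remaining 3 bidders over all 4 bands is NorthTel→Band F ($924M), Solara→Band A ($781M), PeakComm→Band D ($883M), total $2588M.
VCG payment = (others' best without AzureWave) − (others' welfare with AzureWave) = 2588 − 2572 = $16M.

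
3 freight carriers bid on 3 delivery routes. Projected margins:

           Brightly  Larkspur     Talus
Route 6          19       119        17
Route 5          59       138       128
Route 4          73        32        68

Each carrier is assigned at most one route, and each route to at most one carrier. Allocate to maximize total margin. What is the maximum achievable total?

Max total: $320k

Optimal: Brightly→Route 4 ($73k), Larkspur→Route 6 ($119k), Talus→Route 5 ($128k) — total 73+119+128 = $320k.
Swapping Brightly↔Talus (Brightly→Route 5 $59k, Talus→Route 4 $68k) loses 74.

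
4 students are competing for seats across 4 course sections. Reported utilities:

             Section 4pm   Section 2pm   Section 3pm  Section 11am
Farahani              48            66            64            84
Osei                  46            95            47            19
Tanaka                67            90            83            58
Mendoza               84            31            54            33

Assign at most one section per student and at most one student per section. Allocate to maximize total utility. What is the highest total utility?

Max total: 346 points

Optimal: Farahani→Section 11am (84 points), Osei→Section 2pm (95 points), Tanaka→Section 3pm (83 points), Mendoza→Section 4pm (84 points) — total 84+95+83+84 = 346 points.
Checked against all permutations: 346 points is optimal.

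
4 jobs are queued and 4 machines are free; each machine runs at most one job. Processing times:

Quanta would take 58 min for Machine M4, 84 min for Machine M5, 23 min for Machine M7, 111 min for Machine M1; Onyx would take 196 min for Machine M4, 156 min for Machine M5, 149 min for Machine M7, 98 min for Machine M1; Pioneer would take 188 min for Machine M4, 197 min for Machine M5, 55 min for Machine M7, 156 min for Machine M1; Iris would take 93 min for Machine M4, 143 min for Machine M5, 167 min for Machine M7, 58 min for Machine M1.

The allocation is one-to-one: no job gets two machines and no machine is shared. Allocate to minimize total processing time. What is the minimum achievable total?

Optimal: Quanta→Machine M4 (58 min), Onyx→Machine M5 (156 min), Pioneer→Machine M7 (55 min), Iris→Machine M1 (58 min) — total 58+156+55+58 = 327 min.
Column-greedy (each machine in turn goes to its cheapest remaining job) gives 354 min, worse by 27.
Next-best assignment: Quanta→Machine M5, Onyx→Machine M1, Pioneer→Machine M7, Iris→Machine M4 = 330 min.
Every other assignment is strictly worse.

Min total: 327 min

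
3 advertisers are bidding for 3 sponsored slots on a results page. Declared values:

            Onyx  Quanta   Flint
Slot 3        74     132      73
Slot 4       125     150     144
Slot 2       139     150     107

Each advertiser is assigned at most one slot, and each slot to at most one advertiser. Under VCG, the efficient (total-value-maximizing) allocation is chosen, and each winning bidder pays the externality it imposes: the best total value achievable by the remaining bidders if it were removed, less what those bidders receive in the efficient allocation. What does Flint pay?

Flint pays $18.

Efficient allocation: Onyx→Slot 2 ($139), Quanta→Slot 3 ($132), Flint→Slot 4 ($144); total welfare W = $415.
Flint receives Slot 4 at value $144, so the others get W − 144 = $271.
Without Flint: best allocation of the remaining 2 bidders over all 3 slots is Onyx→Slot 2 ($139), Quanta→Slot 4 ($150), total $289.
VCG payment = (others' best without Flint) − (others' welfare with Flint) = 289 − 271 = $18.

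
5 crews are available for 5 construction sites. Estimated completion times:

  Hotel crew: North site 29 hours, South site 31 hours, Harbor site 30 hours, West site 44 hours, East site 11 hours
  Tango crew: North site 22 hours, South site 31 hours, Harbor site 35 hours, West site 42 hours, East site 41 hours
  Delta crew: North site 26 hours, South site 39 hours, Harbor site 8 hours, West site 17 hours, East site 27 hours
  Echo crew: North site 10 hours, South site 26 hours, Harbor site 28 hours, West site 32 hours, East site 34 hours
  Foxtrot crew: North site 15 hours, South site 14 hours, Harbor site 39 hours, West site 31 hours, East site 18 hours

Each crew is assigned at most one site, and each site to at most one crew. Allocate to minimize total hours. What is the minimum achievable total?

Minimum total: 85 hours

This is the linear assignment problem.
Optimal: Hotel crew→East site (11 hours), Tango crew→West site (42 hours), Delta crew→Harbor site (8 hours), Echo crew→North site (10 hours), Foxtrot crew→South site (14 hours) — total 11+42+8+10+14 = 85 hours.
Row-greedy (each crew in turn takes its cheapest remaining site) gives 98 hours, worse by 13.
Next-best assignment: Hotel crew→East site, Tango crew→North site, Delta crew→Harbor site, Echo crew→West site, Foxtrot crew→South site = 87 hours.
Checked against all permutations: 85 hours is optimal.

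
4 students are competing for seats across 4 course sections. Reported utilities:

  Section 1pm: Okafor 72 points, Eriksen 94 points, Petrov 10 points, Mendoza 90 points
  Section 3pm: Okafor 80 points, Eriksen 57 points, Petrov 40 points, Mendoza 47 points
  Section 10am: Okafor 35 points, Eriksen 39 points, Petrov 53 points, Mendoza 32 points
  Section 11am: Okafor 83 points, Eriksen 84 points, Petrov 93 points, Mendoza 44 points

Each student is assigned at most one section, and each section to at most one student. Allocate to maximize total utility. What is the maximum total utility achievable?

Optimal: Okafor→Section 3pm (80 points), Eriksen→Section 11am (84 points), Petrov→Section 10am (53 points), Mendoza→Section 1pm (90 points) — total 80+84+53+90 = 307 points.
Next-best assignment: Okafor→Section 3pm, Eriksen→Section 10am, Petrov→Section 11am, Mendoza→Section 1pm = 302 points.
Checked against all permutations: 307 points is optimal.

Maximum total: 307 points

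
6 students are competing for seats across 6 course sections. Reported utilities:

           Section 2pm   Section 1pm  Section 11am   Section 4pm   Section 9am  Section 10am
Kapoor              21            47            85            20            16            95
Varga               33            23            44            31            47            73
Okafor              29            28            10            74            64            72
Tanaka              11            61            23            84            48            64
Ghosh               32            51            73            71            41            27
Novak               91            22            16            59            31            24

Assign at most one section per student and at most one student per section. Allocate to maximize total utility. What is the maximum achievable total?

Optimal: Kapoor→Section 11am (85 points), Varga→Section 10am (73 points), Okafor→Section 9am (64 points), Tanaka→Section 4pm (84 points), Ghosh→Section 1pm (51 points), Novak→Section 2pm (91 points) — total 85+73+64+84+51+91 = 448 points.
Column-greedy (each section in turn goes to its best remaining student) gives 385 points, worse by 63.
Swapping Okafor↔Ghosh (Okafor→Section 1pm 28 points, Ghosh→Section 9am 41 points) loses 46.
Checked against all permutations: 448 points is optimal.

Maximum total: 448 points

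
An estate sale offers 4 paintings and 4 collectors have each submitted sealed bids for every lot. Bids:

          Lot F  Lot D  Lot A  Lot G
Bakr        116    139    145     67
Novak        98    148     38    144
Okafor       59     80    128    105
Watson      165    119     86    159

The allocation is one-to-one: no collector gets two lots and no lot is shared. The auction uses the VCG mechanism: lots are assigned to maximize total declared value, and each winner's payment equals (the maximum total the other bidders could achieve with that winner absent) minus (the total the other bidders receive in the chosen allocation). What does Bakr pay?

Efficient allocation: Bakr→Lot D ($139), Novak→Lot G ($144), Okafor→Lot A ($128), Watson→Lot F ($165); total welfare W = $576.
Bakr receives Lot D at value $139, so the others get W − 139 = $437.
Without Bakr: best allocation of the remaining 3 bidders over all 4 lots is Novak→Lot D ($148), Okafor→Lot A ($128), Watson→Lot F ($165), total $441.
VCG payment = (others' best without Bakr) − (others' welfare with Bakr) = 441 − 437 = $4.

Bakr pays $4.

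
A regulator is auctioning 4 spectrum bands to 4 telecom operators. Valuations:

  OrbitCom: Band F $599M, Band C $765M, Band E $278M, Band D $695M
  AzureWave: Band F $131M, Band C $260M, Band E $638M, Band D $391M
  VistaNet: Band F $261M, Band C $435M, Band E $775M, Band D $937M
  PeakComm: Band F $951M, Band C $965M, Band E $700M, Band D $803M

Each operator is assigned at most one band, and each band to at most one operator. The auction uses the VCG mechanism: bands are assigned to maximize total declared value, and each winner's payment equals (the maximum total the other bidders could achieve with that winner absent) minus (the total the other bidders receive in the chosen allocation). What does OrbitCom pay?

OrbitCom pays $14M.

Efficient allocation: OrbitCom→Band C ($765M), AzureWave→Band E ($638M), VistaNet→Band D ($937M), PeakComm→Band F ($951M); total welfare W = $3291M.
OrbitCom receives Band C at value $765M, so the others get W − 765 = $2526M.
Without OrbitCom: best allocation of the remaining 3 bidders over all 4 bands is AzureWave→Band E ($638M), VistaNet→Band D ($937M), PeakComm→Band C ($965M), total $2540M.
VCG payment = (others' best without OrbitCom) − (others' welfare with OrbitCom) = 2540 − 2526 = $14M.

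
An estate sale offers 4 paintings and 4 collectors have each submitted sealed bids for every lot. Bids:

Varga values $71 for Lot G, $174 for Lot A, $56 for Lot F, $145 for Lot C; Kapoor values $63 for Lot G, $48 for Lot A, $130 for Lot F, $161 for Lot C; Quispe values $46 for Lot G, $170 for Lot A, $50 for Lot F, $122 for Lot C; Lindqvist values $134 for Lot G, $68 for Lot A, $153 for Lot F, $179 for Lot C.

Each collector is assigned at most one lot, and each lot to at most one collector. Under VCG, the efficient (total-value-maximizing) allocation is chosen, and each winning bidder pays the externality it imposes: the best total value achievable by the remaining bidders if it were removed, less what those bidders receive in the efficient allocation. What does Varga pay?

Varga pays $50.

Efficient allocation: Varga→Lot C ($145), Kapoor→Lot F ($130), Quispe→Lot A ($170), Lindqvist→Lot G ($134); total welfare W = $579.
Varga receives Lot C at value $145, so the others get W − 145 = $434.
Without Varga: best allocation of the remaining 3 bidders over all 4 lots is Kapoor→Lot C ($161), Quispe→Lot A ($170), Lindqvist→Lot F ($153), total $484.
VCG payment = (others' best without Varga) − (others' welfare with Varga) = 484 − 434 = $50.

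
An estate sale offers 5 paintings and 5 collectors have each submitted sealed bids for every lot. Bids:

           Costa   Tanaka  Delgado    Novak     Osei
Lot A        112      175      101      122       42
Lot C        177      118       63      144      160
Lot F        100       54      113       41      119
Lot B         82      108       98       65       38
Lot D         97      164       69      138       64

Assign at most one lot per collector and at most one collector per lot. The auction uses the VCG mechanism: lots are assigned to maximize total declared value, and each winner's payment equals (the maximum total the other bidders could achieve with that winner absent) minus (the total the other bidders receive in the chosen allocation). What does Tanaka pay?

Tanaka pays $3.

Efficient allocation: Costa→Lot C ($177), Tanaka→Lot A ($175), Delgado→Lot B ($98), Novak→Lot D ($138), Osei→Lot F ($119); total welfare W = $707.
Tanaka receives Lot A at value $175, so the others get W − 175 = $532.
Without Tanaka: best allocation of the remaining 4 bidders over all 5 lots is Costa→Lot C ($177), Delgado→Lot A ($101), Novak→Lot D ($138), Osei→Lot F ($119), total $535.
VCG payment = (others' best without Tanaka) − (others' welfare with Tanaka) = 535 − 532 = $3.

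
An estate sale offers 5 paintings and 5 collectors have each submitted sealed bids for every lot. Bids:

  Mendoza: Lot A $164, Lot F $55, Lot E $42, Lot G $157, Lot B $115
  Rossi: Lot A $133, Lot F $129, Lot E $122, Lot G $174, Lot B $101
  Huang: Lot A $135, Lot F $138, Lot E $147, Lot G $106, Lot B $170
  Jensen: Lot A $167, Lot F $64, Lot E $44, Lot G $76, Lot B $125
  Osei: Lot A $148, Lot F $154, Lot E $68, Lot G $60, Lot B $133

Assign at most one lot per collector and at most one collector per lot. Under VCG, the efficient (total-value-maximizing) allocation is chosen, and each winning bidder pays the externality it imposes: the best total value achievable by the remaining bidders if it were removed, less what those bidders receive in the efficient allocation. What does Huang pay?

Efficient allocation: Mendoza→Lot G ($157), Rossi→Lot E ($122), Huang→Lot B ($170), Jensen→Lot A ($167), Osei→Lot F ($154); total welfare W = $770.
Huang receives Lot B at value $170, so the others get W − 170 = $600.
Without Huang: best allocation of the remaining 4 bidders over all 5 lots is Mendoza→Lot A ($164), Rossi→Lot G ($174), Jensen→Lot B ($125), Osei→Lot F ($154), total $617.
VCG payment = (others' best without Huang) − (others' welfare with Huang) = 617 − 600 = $17.

Huang pays $17.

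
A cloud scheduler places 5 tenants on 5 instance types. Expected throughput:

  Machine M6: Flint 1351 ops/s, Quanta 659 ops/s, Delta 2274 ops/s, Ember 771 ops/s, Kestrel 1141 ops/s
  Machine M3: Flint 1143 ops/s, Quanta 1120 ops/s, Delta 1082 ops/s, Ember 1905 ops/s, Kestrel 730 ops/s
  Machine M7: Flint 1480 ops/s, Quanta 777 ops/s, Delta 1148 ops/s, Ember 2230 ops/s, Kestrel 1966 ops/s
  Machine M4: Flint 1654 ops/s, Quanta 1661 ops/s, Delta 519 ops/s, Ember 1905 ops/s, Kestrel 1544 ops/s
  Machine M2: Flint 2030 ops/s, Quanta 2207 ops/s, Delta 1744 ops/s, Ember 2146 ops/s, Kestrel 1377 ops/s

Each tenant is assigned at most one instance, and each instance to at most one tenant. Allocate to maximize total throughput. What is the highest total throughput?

Optimal: Flint→Machine M4 (1654 ops/s), Quanta→Machine M2 (2207 ops/s), Delta→Machine M6 (2274 ops/s), Ember→Machine M3 (1905 ops/s), Kestrel→Machine M7 (1966 ops/s) — total 1654+2207+2274+1905+1966 = 10006 ops/s.
Column-greedy (each instance in turn goes to its best remaining tenant) gives 9836 ops/s, worse by 170.
Swapping Ember↔Flint (Ember→Machine M4 1905 ops/s, Flint→Machine M3 1143 ops/s) loses 511.

Maximum total: 10006 ops/s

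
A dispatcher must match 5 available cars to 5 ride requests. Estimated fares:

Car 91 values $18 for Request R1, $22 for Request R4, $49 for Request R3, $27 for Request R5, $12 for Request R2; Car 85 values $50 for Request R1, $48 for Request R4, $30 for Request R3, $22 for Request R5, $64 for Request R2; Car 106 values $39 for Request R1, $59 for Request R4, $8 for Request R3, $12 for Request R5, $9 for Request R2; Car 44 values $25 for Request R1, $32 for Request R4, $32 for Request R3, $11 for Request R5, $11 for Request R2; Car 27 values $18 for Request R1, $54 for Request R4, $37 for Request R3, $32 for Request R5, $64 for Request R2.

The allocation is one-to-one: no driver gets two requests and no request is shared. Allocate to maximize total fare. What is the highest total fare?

Max total: $233

Optimal: Car 91→Request R3 ($49), Car 85→Request R1 ($50), Car 106→Request R4 ($59), Car 44→Request R5 ($11), Car 27→Request R2 ($64) — total 49+50+59+11+64 = $233.
Max-entry greedy (repeatedly take the single best remaining cell) gives $229, worse by 4.
Checked against all permutations: $233 is optimal.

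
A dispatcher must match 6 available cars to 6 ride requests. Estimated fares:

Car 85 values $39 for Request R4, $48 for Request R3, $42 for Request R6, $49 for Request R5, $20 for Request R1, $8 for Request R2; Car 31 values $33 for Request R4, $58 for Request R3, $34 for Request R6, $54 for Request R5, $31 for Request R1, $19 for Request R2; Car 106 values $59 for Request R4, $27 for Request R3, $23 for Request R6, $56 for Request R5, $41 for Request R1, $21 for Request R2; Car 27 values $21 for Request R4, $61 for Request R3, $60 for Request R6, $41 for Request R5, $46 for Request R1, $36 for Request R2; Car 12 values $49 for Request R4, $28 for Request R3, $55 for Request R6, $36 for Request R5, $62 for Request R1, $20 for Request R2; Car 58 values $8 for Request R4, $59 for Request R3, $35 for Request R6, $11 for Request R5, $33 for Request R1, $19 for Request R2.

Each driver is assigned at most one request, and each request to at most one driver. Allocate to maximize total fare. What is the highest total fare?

Optimal: Car 85→Request R6 ($42), Car 31→Request R5 ($54), Car 106→Request R4 ($59), Car 27→Request R2 ($36), Car 12→Request R1 ($62), Car 58→Request R3 ($59) — total 42+54+59+36+62+59 = $312.
Row-greedy (each driver in turn takes its best remaining request) gives $307, worse by 5.
Swapping Car 27↔Car 58 (Car 27→Request R3 $61, Car 58→Request R2 $19) loses 15.

Maximum total: $312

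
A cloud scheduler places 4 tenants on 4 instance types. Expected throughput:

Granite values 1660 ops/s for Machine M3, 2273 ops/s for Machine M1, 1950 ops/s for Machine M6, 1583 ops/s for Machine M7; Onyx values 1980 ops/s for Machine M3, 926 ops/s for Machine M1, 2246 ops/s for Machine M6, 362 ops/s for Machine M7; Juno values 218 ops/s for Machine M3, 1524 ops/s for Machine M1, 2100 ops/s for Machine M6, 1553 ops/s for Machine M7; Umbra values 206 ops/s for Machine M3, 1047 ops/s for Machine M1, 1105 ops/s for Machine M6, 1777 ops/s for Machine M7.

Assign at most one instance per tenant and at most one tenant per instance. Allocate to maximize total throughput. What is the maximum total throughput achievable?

Maximum total: 8130 ops/s

Optimal: Granite→Machine M1 (2273 ops/s), Onyx→Machine M3 (1980 ops/s), Juno→Machine M6 (2100 ops/s), Umbra→Machine M7 (1777 ops/s) — total 2273+1980+2100+1777 = 8130 ops/s.
Max-entry greedy (repeatedly take the single best remaining cell) gives 6514 ops/s, worse by 1616.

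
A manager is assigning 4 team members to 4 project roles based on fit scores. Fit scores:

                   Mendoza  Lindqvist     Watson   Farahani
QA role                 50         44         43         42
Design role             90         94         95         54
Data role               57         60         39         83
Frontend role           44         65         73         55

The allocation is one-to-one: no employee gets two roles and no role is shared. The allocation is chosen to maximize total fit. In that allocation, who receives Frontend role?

Watson receives Frontend role.

This is the linear assignment problem.
Optimal: Mendoza→QA role (50 pts), Lindqvist→Design role (94 pts), Watson→Frontend role (73 pts), Farahani→Data role (83 pts) — total 50+94+73+83 = 300 pts.
Column-greedy (each role in turn goes to its best remaining employee) gives 293 pts, worse by 7.
Next-best assignment: Mendoza→QA role, Lindqvist→Frontend role, Watson→Design role, Farahani→Data role = 293 pts.
Checked against all permutations: 300 pts is optimal.
Watson's own top role is Design role (95 pts), but forcing Watson→Design role and reassigning the rest optimally gives only 293 pts — worse by 7.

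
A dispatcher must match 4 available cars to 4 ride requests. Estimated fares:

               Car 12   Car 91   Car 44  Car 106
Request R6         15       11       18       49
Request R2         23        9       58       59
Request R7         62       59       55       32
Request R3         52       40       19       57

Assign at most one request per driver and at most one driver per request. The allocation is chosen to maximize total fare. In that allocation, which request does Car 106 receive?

Car 106 receives Request R6.

Treat this as an assignment problem: match each driver to one request.
Optimal: Car 12→Request R3 ($52), Car 91→Request R7 ($59), Car 44→Request R2 ($58), Car 106→Request R6 ($49) — total 52+59+58+49 = $218.
Column-greedy (each request in turn goes to its best remaining driver) gives $209, worse by 9.
Every other assignment is strictly worse.
Car 106's own top request is Request R2 ($59), but forcing Car 106→Request R2 and reassigning the rest optimally gives only $188 — worse by 30.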